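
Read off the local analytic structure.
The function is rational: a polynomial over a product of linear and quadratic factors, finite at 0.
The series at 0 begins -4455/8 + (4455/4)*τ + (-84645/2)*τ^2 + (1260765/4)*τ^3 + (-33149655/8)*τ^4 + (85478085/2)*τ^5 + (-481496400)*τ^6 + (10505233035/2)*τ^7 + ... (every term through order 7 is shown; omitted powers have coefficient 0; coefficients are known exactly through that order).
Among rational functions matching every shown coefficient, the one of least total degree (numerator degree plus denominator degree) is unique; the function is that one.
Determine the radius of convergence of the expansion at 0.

No rational of total degree below 4 reproduces all 8 coefficients; solving the [0/4] Pade equations on them gives f(τ) = 15/(8*(τ - 1/3)**3*(τ + 1/11)), whose expansion matches every shown term.
Denominator factor (τ - 1/3)^3: pole of order 3 at 1/3, modulus 1/3.
Denominator factor (τ + 1/11): pole of order 1 at -1/11, modulus 1/11.
The radius of convergence is the smallest modulus among the singular points: 1/11.

The radius of convergence is 1/11.


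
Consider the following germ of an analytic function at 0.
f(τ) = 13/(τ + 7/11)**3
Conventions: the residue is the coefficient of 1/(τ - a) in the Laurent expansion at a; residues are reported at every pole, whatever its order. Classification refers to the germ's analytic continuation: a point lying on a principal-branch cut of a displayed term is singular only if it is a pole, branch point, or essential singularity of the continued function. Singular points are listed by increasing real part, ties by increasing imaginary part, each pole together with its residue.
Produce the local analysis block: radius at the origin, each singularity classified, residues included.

Denominator factor (τ + 7/11)^3: pole of order 3 at -7/11, modulus 7/11.
The radius of convergence is the smallest modulus among the singular points: 7/11.
At the order-3 pole -7/11 set g(τ) = (τ - (-7/11))^3*f(τ) = 13.
Order-3 pole: residue = g''(a)/2; g''(-7/11) = 0, so the residue is 0.

Radius of convergence at 0: 7/11.
At -7/11: a pole of order 3; residue 0.


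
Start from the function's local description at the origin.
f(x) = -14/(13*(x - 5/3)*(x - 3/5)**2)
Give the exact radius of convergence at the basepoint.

The radius of convergence is 3/5.

Denominator factor (x - 3/5)^2: pole of order 2 at 3/5, modulus 3/5.
Denominator factor (x - 5/3): pole of order 1 at 5/3, modulus 5/3.
The radius of convergence is the smallest modulus among the singular points: 3/5.


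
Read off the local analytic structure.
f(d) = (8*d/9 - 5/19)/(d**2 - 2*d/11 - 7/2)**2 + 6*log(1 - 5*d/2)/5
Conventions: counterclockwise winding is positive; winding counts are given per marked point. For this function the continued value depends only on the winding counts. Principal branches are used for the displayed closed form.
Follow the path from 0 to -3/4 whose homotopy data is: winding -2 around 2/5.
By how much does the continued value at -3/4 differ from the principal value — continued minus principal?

The rational part is single-valued and drops out of the difference; each branch term changes only by its own monodromy.
(6/5)*log(1 - d/(2/5)): each positive loop around 2/5 adds 2*pi*i to the log, so winding -2 contributes (6/5)*(-2)*2*pi*i = -(24/5)*pi*i.
Summing the contributions at d = -3/4 gives -(24/5)*pi*i.

Continued minus principal equals -(24/5)*pi*i.


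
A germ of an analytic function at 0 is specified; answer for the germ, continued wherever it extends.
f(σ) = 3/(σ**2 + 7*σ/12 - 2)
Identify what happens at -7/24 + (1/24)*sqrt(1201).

The denominator factor σ**2 + 7*σ/12 - 2 vanishes at -7/24 + (1/24)*sqrt(1201) and appears to the power 1; the numerator there equals 3, nonzero, and no other factor vanishes.
Hence a pole whose order is the multiplicity, 1.

The point is a pole of order 1.


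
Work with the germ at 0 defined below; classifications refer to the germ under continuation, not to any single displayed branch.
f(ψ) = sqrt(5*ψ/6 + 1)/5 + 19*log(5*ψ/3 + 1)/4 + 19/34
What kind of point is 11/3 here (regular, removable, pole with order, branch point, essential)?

The point is a regular point.

There is no denominator, hence no pole anywhere.
Branch term sqrt(1 - ψ/(-6/5)): argument at 11/3 is 73/18, nonzero, so 11/3 is not its branch point (a point on a principal cut is still regular for the continued germ).
Branch term log(1 - ψ/(-3/5)): argument at 11/3 is 64/9, nonzero, so 11/3 is not its branch point (a point on a principal cut is still regular for the continued germ).
So the germ continues analytically to 11/3.


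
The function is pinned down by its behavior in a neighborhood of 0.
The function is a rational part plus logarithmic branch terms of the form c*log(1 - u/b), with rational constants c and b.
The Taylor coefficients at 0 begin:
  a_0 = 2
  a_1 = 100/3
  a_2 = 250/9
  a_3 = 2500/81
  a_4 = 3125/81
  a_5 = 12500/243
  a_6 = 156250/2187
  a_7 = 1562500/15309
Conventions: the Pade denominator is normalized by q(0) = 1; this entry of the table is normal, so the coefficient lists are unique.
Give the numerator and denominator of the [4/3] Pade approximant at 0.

The Pade approximant has numerator coefficients [2, 580/21, -3950/63, 16900/567, -625/567]; denominator coefficients [1, -20/7, 50/21, -100/189].

Taylor coefficients needed (read off): a_0 = 2, a_1 = 100/3, a_2 = 250/9, a_3 = 2500/81, a_4 = 3125/81, a_5 = 12500/243, a_6 = 156250/2187, a_7 = 1562500/15309.
Write the denominator as Q(u) = 1 + q1*u + q2*u^2 + q3*u^3. Requiring Q*f - P = O(u^8) with deg P <= 4 kills the coefficients of u^5..u^7 in Q*f:
  u^5: a_5 + q1*a_4 + q2*a_3 + q3*a_2 = 0, i.e. 12500/243 + (3125/81)*q1 + (2500/81)*q2 + (250/9)*q3 = 0.
  u^6: a_6 + q1*a_5 + q2*a_4 + q3*a_3 = 0, i.e. 156250/2187 + (12500/243)*q1 + (3125/81)*q2 + (2500/81)*q3 = 0.
  u^7: a_7 + q1*a_6 + q2*a_5 + q3*a_4 = 0, i.e. 1562500/15309 + (156250/2187)*q1 + (12500/243)*q2 + (3125/81)*q3 = 0.
Solving this linear system: q1 = -20/7, q2 = 50/21, q3 = -100/189.
The numerator is Q*f truncated at degree 4: P0 = a_0 = 2; P1 = a_1 + q1*a_0 = 580/21; P2 = a_2 + q1*a_1 + q2*a_0 = -3950/63; P3 = a_3 + q1*a_2 + q2*a_1 + q3*a_0 = 16900/567; P4 = a_4 + q1*a_3 + q2*a_2 + q3*a_1 = -625/567.


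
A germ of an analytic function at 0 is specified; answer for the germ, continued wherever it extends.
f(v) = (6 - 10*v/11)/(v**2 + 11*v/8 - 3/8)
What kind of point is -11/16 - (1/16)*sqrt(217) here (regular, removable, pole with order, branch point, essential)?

The denominator factor v**2 + 11*v/8 - 3/8 vanishes at -11/16 - (1/16)*sqrt(217) and appears to the power 1; the numerator there equals 53/8 + (5/88)*sqrt(217), nonzero, and no other factor vanishes.
Hence a pole whose order is the multiplicity, 1.

The point is a pole of order 1.


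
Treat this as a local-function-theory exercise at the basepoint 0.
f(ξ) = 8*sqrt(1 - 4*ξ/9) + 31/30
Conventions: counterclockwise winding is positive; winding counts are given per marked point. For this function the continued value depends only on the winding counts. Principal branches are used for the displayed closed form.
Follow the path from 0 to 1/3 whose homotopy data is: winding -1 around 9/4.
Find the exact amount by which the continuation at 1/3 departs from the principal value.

The rational part is single-valued and drops out of the difference; each branch term changes only by its own monodromy.
(8)*sqrt(1 - ξ/(9/4)): winding -1 is odd, the square root flips sign, contributing -2*(8)*sqrt(1 - (1/3)/(9/4)) = -2*(8)*sqrt(23/27) = -(16/9)*sqrt(69).
Summing the contributions at ξ = 1/3 gives -(16/9)*sqrt(69).

Continued minus principal equals -(16/9)*sqrt(69).


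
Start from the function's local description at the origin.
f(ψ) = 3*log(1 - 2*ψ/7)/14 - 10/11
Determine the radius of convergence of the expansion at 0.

Branch term (3/14)*log(1 - ψ/(7/2)): its argument vanishes at ψ = 7/2, a logarithmic branch point, modulus 7/2.
The radius of convergence is the smallest modulus among the singular points: 7/2.

The radius of convergence is 7/2.


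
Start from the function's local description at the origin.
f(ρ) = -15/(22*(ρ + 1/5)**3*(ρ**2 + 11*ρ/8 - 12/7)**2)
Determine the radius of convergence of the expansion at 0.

Denominator factor (ρ + 1/5)^3: pole of order 3 at -1/5, modulus 1/5.
Denominator factor (ρ**2 + 11*ρ/8 - 12/7)^2: discriminant 3919/448, real irrational roots -11/16 + (1/112)*sqrt(27433) and -11/16 - (1/112)*sqrt(27433); poles of order 2, moduli -11/16 + (1/112)*sqrt(27433) and 11/16 + (1/112)*sqrt(27433).
The radius of convergence is the smallest modulus among the singular points: 1/5.

The radius of convergence is 1/5.


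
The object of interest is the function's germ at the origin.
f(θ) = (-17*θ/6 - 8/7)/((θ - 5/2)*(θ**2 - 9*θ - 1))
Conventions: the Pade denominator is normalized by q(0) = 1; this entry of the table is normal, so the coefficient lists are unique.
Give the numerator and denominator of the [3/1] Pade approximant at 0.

The Pade approximant has numerator coefficients [-16/35, -112098953/82027995, -14767411/21874132, -97627097/328111980]; denominator coefficients [1, 142342123/15624380].

Taylor coefficients needed (expand at 0): a_0 = -16/35, a_1 = 1469/525, a_2 = -68687/2625, a_3 = 3124876/13125, a_4 = -20334589/9375.
Write the denominator as Q(θ) = 1 + q1*θ. Requiring Q*f - P = O(θ^5) with deg P <= 3 kills the coefficients of θ^4..θ^4 in Q*f:
  θ^4: a_4 + q1*a_3 = 0, i.e. -20334589/9375 + (3124876/13125)*q1 = 0.
Solving this linear system: q1 = 142342123/15624380.
The numerator is Q*f truncated at degree 3: P0 = a_0 = -16/35; P1 = a_1 + q1*a_0 = -112098953/82027995; P2 = a_2 + q1*a_1 = -14767411/21874132; P3 = a_3 + q1*a_2 = -97627097/328111980.


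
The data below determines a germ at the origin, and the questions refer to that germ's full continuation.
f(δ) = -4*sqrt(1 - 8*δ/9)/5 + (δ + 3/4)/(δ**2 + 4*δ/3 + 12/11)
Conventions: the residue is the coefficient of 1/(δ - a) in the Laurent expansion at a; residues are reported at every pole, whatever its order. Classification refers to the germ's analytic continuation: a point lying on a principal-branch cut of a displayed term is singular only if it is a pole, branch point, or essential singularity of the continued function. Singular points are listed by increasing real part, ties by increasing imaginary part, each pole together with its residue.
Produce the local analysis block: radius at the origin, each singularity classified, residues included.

Radius of convergence at 0: (2/11)*sqrt(33).
At (-2/3) - ((8/33)*sqrt(11))*i: a pole of order 1; residue (1/2) + ((1/64)*sqrt(11))*i.
At (-2/3) + ((8/33)*sqrt(11))*i: a pole of order 1; residue (1/2) - ((1/64)*sqrt(11))*i.
At 9/8: an algebraic (square-root) branch point.

Denominator factor (δ**2 + 4*δ/3 + 12/11): discriminant -256/99, complex-conjugate roots (-2/3) + ((8/33)*sqrt(11))*i and (-2/3) - ((8/33)*sqrt(11))*i; poles of order 1, moduli (2/11)*sqrt(33) and (2/11)*sqrt(33).
Branch term (-4/5)*sqrt(1 - δ/(9/8)): its argument vanishes at δ = 9/8, a square-root branch point, modulus 9/8.
The radius of convergence is the smallest modulus among the singular points: (2/11)*sqrt(33).
The branch term is analytic at (-2/3) - ((8/33)*sqrt(11))*i and contributes nothing to the residue; only the rational part matters.
The factor δ**2 + 4*δ/3 + 12/11 splits as (δ - a)(δ - a') with a = (-2/3) - ((8/33)*sqrt(11))*i, a' = (-2/3) + ((8/33)*sqrt(11))*i. At the order-1 pole a set g(δ) = (δ - a)*(rational part) = [δ + 3/4] / (δ - a').
Simple pole: residue = g(a) at a = (-2/3) - ((8/33)*sqrt(11))*i, which is (1/2) + ((1/64)*sqrt(11))*i.
The branch term is analytic at (-2/3) + ((8/33)*sqrt(11))*i and contributes nothing to the residue; only the rational part matters.
The factor δ**2 + 4*δ/3 + 12/11 splits as (δ - a)(δ - a') with a = (-2/3) + ((8/33)*sqrt(11))*i, a' = (-2/3) - ((8/33)*sqrt(11))*i. At the order-1 pole a set g(δ) = (δ - a)*(rational part) = [δ + 3/4] / (δ - a').
Simple pole: residue = g(a) at a = (-2/3) + ((8/33)*sqrt(11))*i, which is (1/2) - ((1/64)*sqrt(11))*i.
List the singular points by increasing real part (a conjugate pair: the negative imaginary part first).


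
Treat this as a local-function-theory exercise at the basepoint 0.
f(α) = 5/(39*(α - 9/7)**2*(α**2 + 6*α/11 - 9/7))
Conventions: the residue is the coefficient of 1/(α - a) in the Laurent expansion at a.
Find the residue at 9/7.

The residue is -94325/269568.

At the order-2 pole 9/7 set g(α) = (α - (9/7))^2*f(α) = 5/(39*(α**2 + 6*α/11 - 9/7)).
Order-2 pole: residue = g'(a); g'(9/7) = -94325/269568, so the residue is -94325/269568.


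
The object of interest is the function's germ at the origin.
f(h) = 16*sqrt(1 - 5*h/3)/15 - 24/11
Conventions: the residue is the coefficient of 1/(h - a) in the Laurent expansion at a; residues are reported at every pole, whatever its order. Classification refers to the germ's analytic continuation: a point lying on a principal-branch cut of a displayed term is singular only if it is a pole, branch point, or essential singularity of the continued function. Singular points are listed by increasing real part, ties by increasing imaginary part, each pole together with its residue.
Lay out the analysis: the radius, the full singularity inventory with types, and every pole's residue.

Branch term (16/15)*sqrt(1 - h/(3/5)): its argument vanishes at h = 3/5, a square-root branch point, modulus 3/5.
The radius of convergence is the smallest modulus among the singular points: 3/5.

Radius of convergence at 0: 3/5.
At 3/5: an algebraic (square-root) branch point.


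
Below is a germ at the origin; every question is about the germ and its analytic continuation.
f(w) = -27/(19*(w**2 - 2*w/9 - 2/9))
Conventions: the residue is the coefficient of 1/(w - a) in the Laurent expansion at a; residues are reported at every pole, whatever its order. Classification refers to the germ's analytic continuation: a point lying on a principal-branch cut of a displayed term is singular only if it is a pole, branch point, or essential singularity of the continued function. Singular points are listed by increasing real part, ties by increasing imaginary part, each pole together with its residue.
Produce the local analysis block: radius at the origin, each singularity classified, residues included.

Radius of convergence at 0: -1/9 + (1/9)*sqrt(19).
At 1/9 - (1/9)*sqrt(19): a pole of order 1; residue (243/722)*sqrt(19).
At 1/9 + (1/9)*sqrt(19): a pole of order 1; residue -(243/722)*sqrt(19).

Denominator factor (w**2 - 2*w/9 - 2/9): discriminant 76/81, real irrational roots 1/9 + (1/9)*sqrt(19) and 1/9 - (1/9)*sqrt(19); poles of order 1, moduli 1/9 + (1/9)*sqrt(19) and -1/9 + (1/9)*sqrt(19).
The radius of convergence is the smallest modulus among the singular points: -1/9 + (1/9)*sqrt(19).
The factor w**2 - 2*w/9 - 2/9 splits as (w - a)(w - a') with a = 1/9 - (1/9)*sqrt(19), a' = 1/9 + (1/9)*sqrt(19). At the order-1 pole a set g(w) = (w - a)*f(w) = [-27/19] / (w - a').
Simple pole: residue = g(a) at a = 1/9 - (1/9)*sqrt(19), which is (243/722)*sqrt(19).
The factor w**2 - 2*w/9 - 2/9 splits as (w - a)(w - a') with a = 1/9 + (1/9)*sqrt(19), a' = 1/9 - (1/9)*sqrt(19). At the order-1 pole a set g(w) = (w - a)*f(w) = [-27/19] / (w - a').
Simple pole: residue = g(a) at a = 1/9 + (1/9)*sqrt(19), which is -(243/722)*sqrt(19).
List the singular points by increasing real part (a conjugate pair: the negative imaginary part first).


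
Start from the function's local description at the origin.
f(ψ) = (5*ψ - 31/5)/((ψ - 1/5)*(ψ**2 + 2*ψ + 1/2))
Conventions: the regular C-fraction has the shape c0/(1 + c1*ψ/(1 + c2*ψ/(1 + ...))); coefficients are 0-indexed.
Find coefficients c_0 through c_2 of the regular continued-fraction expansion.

The regular C-fraction coefficients are [62, -6/31, -2908/31].

Taylor coefficients (expand at 0): a_0 = 62, a_1 = 12, a_2 = 1128.
c0 = a_0 = 62. Peel one level at a time: if S = 1 + c*ψ/S' with S'(0) = 1, then c is the ψ-coefficient of S and S' = c*ψ/(S - 1).
S_1 = c0/f = 1 + (-6/31)*ψ + (-17448/961)*ψ^2 + ...; c1 = -6/31.
S_2 = c1*ψ/(S_1 - 1) = 1 + (-2908/31)*ψ + ...; c2 = -2908/31.


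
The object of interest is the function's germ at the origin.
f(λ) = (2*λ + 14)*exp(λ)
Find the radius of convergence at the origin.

The factor exp(λ) is entire and contributes no finite singular point.
The polynomial part has no poles.
No finite singular points: the Taylor series at 0 converges everywhere.

The radius of convergence is infinite.


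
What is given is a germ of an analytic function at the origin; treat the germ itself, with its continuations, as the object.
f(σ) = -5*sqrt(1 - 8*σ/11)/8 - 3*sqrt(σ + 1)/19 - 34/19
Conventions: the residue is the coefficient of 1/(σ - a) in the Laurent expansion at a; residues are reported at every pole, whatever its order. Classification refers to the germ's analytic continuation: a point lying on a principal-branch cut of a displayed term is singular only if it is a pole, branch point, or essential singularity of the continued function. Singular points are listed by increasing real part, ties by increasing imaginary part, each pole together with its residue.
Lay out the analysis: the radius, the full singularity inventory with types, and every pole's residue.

Radius of convergence at 0: 1.
At -1: an algebraic (square-root) branch point.
At 11/8: an algebraic (square-root) branch point.

Branch term (-5/8)*sqrt(1 - σ/(11/8)): its argument vanishes at σ = 11/8, a square-root branch point, modulus 11/8.
Branch term (-3/19)*sqrt(1 - σ/(-1)): its argument vanishes at σ = -1, a square-root branch point, modulus 1.
The radius of convergence is the smallest modulus among the singular points: 1.
List the singular points by increasing real part (a conjugate pair: the negative imaginary part first).


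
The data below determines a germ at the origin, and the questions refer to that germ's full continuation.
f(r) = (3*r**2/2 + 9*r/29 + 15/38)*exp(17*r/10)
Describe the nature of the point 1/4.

The point is a regular point.

There is no denominator, hence no pole anywhere.
The factor exp(17*r/10) is entire.
So the germ continues analytically to 1/4.


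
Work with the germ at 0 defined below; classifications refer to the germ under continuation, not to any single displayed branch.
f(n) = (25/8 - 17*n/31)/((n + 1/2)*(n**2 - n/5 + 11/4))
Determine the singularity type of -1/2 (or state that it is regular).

The point is a pole of order 1.

The denominator factor n + 1/2 vanishes at -1/2 and appears to the power 1; the numerator there equals 843/248, nonzero, and no other factor vanishes.
Hence a pole whose order is the multiplicity, 1.


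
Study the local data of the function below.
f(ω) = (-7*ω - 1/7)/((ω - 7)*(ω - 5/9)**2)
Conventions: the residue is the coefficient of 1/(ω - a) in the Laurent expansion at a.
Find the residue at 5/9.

The residue is 6966/5887.

At the order-2 pole 5/9 set g(ω) = (ω - (5/9))^2*f(ω) = (-7*ω - 1/7)/(ω - 7).
Order-2 pole: residue = g'(a); g'(5/9) = 6966/5887, so the residue is 6966/5887.


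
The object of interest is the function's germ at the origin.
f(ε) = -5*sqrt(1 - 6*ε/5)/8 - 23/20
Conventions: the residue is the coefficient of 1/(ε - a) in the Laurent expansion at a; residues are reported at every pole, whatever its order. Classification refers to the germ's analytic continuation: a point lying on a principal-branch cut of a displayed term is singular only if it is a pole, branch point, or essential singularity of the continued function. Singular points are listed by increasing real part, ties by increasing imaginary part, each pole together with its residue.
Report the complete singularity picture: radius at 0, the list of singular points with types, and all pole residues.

Radius of convergence at 0: 5/6.
At 5/6: an algebraic (square-root) branch point.

Branch term (-5/8)*sqrt(1 - ε/(5/6)): its argument vanishes at ε = 5/6, a square-root branch point, modulus 5/6.
The radius of convergence is the smallest modulus among the singular points: 5/6.


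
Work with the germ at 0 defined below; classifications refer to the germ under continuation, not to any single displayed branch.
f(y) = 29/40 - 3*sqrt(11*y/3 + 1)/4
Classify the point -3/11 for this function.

The term (-3/4)*sqrt(1 - y/(-3/11)) has argument 1 - -3/11/(-3/11) = 0 at -3/11: a square-root (algebraic, two-sheeted) branch point; the remaining terms are analytic or single-valued there.

The point is an algebraic (square-root) branch point.


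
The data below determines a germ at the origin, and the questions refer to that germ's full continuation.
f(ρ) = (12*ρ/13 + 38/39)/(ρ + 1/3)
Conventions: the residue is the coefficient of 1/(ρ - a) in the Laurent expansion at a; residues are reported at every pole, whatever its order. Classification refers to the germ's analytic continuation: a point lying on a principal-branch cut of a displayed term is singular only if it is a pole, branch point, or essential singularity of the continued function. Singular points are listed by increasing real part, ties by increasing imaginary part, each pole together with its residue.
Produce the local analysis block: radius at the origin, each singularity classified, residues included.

Denominator factor (ρ + 1/3): pole of order 1 at -1/3, modulus 1/3.
The radius of convergence is the smallest modulus among the singular points: 1/3.
At the order-1 pole -1/3 set g(ρ) = (ρ - (-1/3))*f(ρ) = 12*ρ/13 + 38/39.
Simple pole: residue = g(a) at a = -1/3, which is 2/3.

Radius of convergence at 0: 1/3.
At -1/3: a pole of order 1; residue 2/3.


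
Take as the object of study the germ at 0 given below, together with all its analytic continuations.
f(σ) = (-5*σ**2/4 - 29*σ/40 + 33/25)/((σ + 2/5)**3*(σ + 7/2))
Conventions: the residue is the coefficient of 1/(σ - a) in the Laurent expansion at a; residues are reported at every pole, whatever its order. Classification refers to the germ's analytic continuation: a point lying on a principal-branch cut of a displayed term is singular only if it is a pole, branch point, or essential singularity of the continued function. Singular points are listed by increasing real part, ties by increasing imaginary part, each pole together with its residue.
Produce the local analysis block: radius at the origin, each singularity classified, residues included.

Denominator factor (σ + 2/5)^3: pole of order 3 at -2/5, modulus 2/5.
Denominator factor (σ + 7/2): pole of order 1 at -7/2, modulus 7/2.
The radius of convergence is the smallest modulus among the singular points: 2/5.
At the order-1 pole -7/2 set g(σ) = (σ - (-7/2))*f(σ) = (-5*σ**2/4 - 29*σ/40 + 33/25)/(σ + 2/5)**3.
Simple pole: residue = g(a) at a = -7/2, which is 11455/29791.
At the order-3 pole -2/5 set g(σ) = (σ - (-2/5))^3*f(σ) = (-5*σ**2/4 - 29*σ/40 + 33/25)/(σ + 7/2).
Order-3 pole: residue = g''(a)/2; g''(-2/5) = -22910/29791, so the residue is -11455/29791.
List the singular points by increasing real part (a conjugate pair: the negative imaginary part first).

Radius of convergence at 0: 2/5.
At -7/2: a pole of order 1; residue 11455/29791.
At -2/5: a pole of order 3; residue -11455/29791.


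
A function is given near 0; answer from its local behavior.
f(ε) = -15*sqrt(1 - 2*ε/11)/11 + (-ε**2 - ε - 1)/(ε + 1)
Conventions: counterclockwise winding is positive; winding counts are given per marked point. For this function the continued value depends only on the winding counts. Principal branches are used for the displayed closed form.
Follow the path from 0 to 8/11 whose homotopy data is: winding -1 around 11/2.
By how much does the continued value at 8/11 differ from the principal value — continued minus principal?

Continued minus principal equals (30/121)*sqrt(105).

The rational part is single-valued and drops out of the difference; each branch term changes only by its own monodromy.
(-15/11)*sqrt(1 - ε/(11/2)): winding -1 is odd, the square root flips sign, contributing -2*(-15/11)*sqrt(1 - (8/11)/(11/2)) = -2*(-15/11)*sqrt(105/121) = (30/121)*sqrt(105).
Summing the contributions at ε = 8/11 gives (30/121)*sqrt(105).


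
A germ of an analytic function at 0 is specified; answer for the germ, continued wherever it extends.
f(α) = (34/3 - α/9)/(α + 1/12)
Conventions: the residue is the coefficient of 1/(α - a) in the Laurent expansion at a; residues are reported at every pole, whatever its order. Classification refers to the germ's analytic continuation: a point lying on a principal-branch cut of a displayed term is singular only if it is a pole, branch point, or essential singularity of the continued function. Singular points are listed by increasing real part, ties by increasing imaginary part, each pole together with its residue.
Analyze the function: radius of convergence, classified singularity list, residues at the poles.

Radius of convergence at 0: 1/12.
At -1/12: a pole of order 1; residue 1225/108.

Denominator factor (α + 1/12): pole of order 1 at -1/12, modulus 1/12.
The radius of convergence is the smallest modulus among the singular points: 1/12.
At the order-1 pole -1/12 set g(α) = (α - (-1/12))*f(α) = 34/3 - α/9.
Simple pole: residue = g(a) at a = -1/12, which is 1225/108.


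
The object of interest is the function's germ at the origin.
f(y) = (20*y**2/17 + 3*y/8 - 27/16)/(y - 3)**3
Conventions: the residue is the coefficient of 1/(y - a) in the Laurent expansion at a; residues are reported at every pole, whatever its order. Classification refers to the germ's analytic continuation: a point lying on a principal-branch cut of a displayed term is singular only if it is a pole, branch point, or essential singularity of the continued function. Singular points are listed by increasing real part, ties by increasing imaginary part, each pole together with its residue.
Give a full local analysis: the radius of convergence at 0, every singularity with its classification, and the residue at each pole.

Radius of convergence at 0: 3.
At 3: a pole of order 3; residue 20/17.

Denominator factor (y - 3)^3: pole of order 3 at 3, modulus 3.
The radius of convergence is the smallest modulus among the singular points: 3.
At the order-3 pole 3 set g(y) = (y - (3))^3*f(y) = 20*y**2/17 + 3*y/8 - 27/16.
Order-3 pole: residue = g''(a)/2; g''(3) = 40/17, so the residue is 20/17.


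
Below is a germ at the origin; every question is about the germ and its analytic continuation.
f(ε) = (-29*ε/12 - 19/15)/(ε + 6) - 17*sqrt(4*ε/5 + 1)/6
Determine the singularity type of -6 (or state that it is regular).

The point is a pole of order 1.

The denominator factor ε + 6 vanishes at -6 and appears to the power 1; the numerator there equals 397/30, nonzero, and no other factor vanishes.
The branch terms are analytic at this point.
Hence a pole whose order is the multiplicity, 1.


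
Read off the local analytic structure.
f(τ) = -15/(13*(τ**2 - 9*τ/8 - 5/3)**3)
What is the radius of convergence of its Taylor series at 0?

Denominator factor (τ**2 - 9*τ/8 - 5/3)^3: discriminant 1523/192, real irrational roots 9/16 + (1/48)*sqrt(4569) and 9/16 - (1/48)*sqrt(4569); poles of order 3, moduli 9/16 + (1/48)*sqrt(4569) and -9/16 + (1/48)*sqrt(4569).
The radius of convergence is the smallest modulus among the singular points: -9/16 + (1/48)*sqrt(4569).

The radius of convergence is -9/16 + (1/48)*sqrt(4569).


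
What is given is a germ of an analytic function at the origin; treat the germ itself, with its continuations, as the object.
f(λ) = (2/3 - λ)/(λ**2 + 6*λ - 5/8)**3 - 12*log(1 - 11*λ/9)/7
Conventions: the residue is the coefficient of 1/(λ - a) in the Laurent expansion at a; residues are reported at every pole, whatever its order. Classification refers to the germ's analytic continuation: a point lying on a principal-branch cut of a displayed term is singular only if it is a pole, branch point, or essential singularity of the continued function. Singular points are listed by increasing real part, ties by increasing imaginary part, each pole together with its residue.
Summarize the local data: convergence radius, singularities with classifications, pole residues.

Denominator factor (λ**2 + 6*λ - 5/8)^3: discriminant 77/2, real irrational roots -3 + (1/4)*sqrt(154) and -3 - (1/4)*sqrt(154); poles of order 3, moduli -3 + (1/4)*sqrt(154) and 3 + (1/4)*sqrt(154).
Branch term (-12/7)*log(1 - λ/(9/11)): its argument vanishes at λ = 9/11, a logarithmic branch point, modulus 9/11.
The radius of convergence is the smallest modulus among the singular points: -3 + (1/4)*sqrt(154).
The branch term is analytic at -3 - (1/4)*sqrt(154) and contributes nothing to the residue; only the rational part matters.
The factor λ**2 + 6*λ - 5/8 splits as (λ - a)(λ - a') with a = -3 - (1/4)*sqrt(154), a' = -3 + (1/4)*sqrt(154). At the order-3 pole a set g(λ) = (λ - a)^3*(rational part) = [2/3 - λ] / (λ - a')^3.
Order-3 pole: residue = g''(a)/2; g''(-3 - (1/4)*sqrt(154)) = -(16/41503)*sqrt(154), so the residue is -(8/41503)*sqrt(154).
The branch term is analytic at -3 + (1/4)*sqrt(154) and contributes nothing to the residue; only the rational part matters.
The factor λ**2 + 6*λ - 5/8 splits as (λ - a)(λ - a') with a = -3 + (1/4)*sqrt(154), a' = -3 - (1/4)*sqrt(154). At the order-3 pole a set g(λ) = (λ - a)^3*(rational part) = [2/3 - λ] / (λ - a')^3.
Order-3 pole: residue = g''(a)/2; g''(-3 + (1/4)*sqrt(154)) = (16/41503)*sqrt(154), so the residue is (8/41503)*sqrt(154).
List the singular points by increasing real part (a conjugate pair: the negative imaginary part first).

Radius of convergence at 0: -3 + (1/4)*sqrt(154).
At -3 - (1/4)*sqrt(154): a pole of order 3; residue -(8/41503)*sqrt(154).
At -3 + (1/4)*sqrt(154): a pole of order 3; residue (8/41503)*sqrt(154).
At 9/11: a logarithmic branch point.


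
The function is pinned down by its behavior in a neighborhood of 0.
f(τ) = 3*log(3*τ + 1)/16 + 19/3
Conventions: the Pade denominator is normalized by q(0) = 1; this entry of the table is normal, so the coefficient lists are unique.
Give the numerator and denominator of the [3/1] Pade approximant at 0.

The Pade approximant has numerator coefficients [19/3, 237/16, 27/64, -27/128]; denominator coefficients [1, 9/4].

Taylor coefficients needed (expand at 0): a_0 = 19/3, a_1 = 9/16, a_2 = -27/32, a_3 = 27/16, a_4 = -243/64.
Write the denominator as Q(τ) = 1 + q1*τ. Requiring Q*f - P = O(τ^5) with deg P <= 3 kills the coefficients of τ^4..τ^4 in Q*f:
  τ^4: a_4 + q1*a_3 = 0, i.e. -243/64 + (27/16)*q1 = 0.
Solving this linear system: q1 = 9/4.
The numerator is Q*f truncated at degree 3: P0 = a_0 = 19/3; P1 = a_1 + q1*a_0 = 237/16; P2 = a_2 + q1*a_1 = 27/64; P3 = a_3 + q1*a_2 = -27/128.


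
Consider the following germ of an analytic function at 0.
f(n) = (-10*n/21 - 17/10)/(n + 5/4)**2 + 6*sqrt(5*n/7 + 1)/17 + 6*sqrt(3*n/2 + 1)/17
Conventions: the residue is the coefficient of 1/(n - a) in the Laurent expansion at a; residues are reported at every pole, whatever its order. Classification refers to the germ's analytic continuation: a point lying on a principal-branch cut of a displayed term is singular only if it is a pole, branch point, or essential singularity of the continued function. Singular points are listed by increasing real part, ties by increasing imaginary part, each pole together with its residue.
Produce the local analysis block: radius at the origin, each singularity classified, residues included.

Denominator factor (n + 5/4)^2: pole of order 2 at -5/4, modulus 5/4.
Branch term (6/17)*sqrt(1 - n/(-2/3)): its argument vanishes at n = -2/3, a square-root branch point, modulus 2/3.
Branch term (6/17)*sqrt(1 - n/(-7/5)): its argument vanishes at n = -7/5, a square-root branch point, modulus 7/5.
The radius of convergence is the smallest modulus among the singular points: 2/3.
The branch terms are analytic at -5/4 and contribute nothing to the residue; only the rational part matters.
At the order-2 pole -5/4 set g(n) = (n - (-5/4))^2*(rational part) = -10*n/21 - 17/10.
Order-2 pole: residue = g'(a); g'(-5/4) = -10/21, so the residue is -10/21.
List the singular points by increasing real part (a conjugate pair: the negative imaginary part first).

Radius of convergence at 0: 2/3.
At -7/5: an algebraic (square-root) branch point.
At -5/4: a pole of order 2; residue -10/21.
At -2/3: an algebraic (square-root) branch point.


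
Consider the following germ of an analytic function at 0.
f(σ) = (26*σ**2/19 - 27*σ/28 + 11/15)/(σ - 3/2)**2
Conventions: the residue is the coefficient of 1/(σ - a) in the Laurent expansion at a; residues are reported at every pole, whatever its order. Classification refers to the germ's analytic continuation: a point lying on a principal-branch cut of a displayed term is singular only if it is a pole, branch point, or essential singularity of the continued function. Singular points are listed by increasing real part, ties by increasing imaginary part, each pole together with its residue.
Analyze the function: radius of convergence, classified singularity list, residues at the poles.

Radius of convergence at 0: 3/2.
At 3/2: a pole of order 2; residue 1671/532.

Denominator factor (σ - 3/2)^2: pole of order 2 at 3/2, modulus 3/2.
The radius of convergence is the smallest modulus among the singular points: 3/2.
At the order-2 pole 3/2 set g(σ) = (σ - (3/2))^2*f(σ) = 26*σ**2/19 - 27*σ/28 + 11/15.
Order-2 pole: residue = g'(a); g'(3/2) = 1671/532, so the residue is 1671/532.


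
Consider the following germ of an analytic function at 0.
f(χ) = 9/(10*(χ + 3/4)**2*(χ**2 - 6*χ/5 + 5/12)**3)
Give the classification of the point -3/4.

The denominator factor χ + 3/4 vanishes at -3/4 and appears to the power 2; the numerator there equals 9/10, nonzero, and no other factor vanishes.
Hence a pole whose order is the multiplicity, 2.

The point is a pole of order 2.


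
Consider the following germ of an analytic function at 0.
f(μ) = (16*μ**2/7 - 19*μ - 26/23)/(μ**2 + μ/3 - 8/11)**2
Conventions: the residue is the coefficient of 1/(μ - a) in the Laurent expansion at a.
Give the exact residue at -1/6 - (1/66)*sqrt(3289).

The factor μ**2 + μ/3 - 8/11 splits as (μ - a)(μ - a') with a = -1/6 - (1/66)*sqrt(3289), a' = -1/6 + (1/66)*sqrt(3289). At the order-2 pole a set g(μ) = (μ - a)^2*f(μ) = [16*μ**2/7 - 19*μ - 26/23] / (μ - a')^2.
Order-2 pole: residue = g'(a); g'(-1/6 - (1/66)*sqrt(3289)) = (35757/14393561)*sqrt(3289), so the residue is (35757/14393561)*sqrt(3289).

The residue is (35757/14393561)*sqrt(3289).


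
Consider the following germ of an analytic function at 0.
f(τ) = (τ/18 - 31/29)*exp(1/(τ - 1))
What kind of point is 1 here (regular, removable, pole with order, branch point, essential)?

The exponent 1/(τ - (1)) has a pole at 1, so exp(1/(τ - (1))) takes every nonzero value near it: an essential singularity (not a pole of any order).

The point is an essential singularity.


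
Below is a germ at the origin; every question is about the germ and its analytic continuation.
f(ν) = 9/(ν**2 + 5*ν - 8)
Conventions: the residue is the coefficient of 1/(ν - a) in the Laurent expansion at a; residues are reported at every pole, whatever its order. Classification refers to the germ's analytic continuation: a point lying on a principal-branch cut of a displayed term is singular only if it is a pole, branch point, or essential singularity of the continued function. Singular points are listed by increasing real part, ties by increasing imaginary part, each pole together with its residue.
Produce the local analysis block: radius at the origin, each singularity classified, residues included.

Denominator factor (ν**2 + 5*ν - 8): discriminant 57, real irrational roots -5/2 + (1/2)*sqrt(57) and -5/2 - (1/2)*sqrt(57); poles of order 1, moduli -5/2 + (1/2)*sqrt(57) and 5/2 + (1/2)*sqrt(57).
The radius of convergence is the smallest modulus among the singular points: -5/2 + (1/2)*sqrt(57).
The factor ν**2 + 5*ν - 8 splits as (ν - a)(ν - a') with a = -5/2 - (1/2)*sqrt(57), a' = -5/2 + (1/2)*sqrt(57). At the order-1 pole a set g(ν) = (ν - a)*f(ν) = [9] / (ν - a').
Simple pole: residue = g(a) at a = -5/2 - (1/2)*sqrt(57), which is -(3/19)*sqrt(57).
The factor ν**2 + 5*ν - 8 splits as (ν - a)(ν - a') with a = -5/2 + (1/2)*sqrt(57), a' = -5/2 - (1/2)*sqrt(57). At the order-1 pole a set g(ν) = (ν - a)*f(ν) = [9] / (ν - a').
Simple pole: residue = g(a) at a = -5/2 + (1/2)*sqrt(57), which is (3/19)*sqrt(57).
List the singular points by increasing real part (a conjugate pair: the negative imaginary part first).

Radius of convergence at 0: -5/2 + (1/2)*sqrt(57).
At -5/2 - (1/2)*sqrt(57): a pole of order 1; residue -(3/19)*sqrt(57).
At -5/2 + (1/2)*sqrt(57): a pole of order 1; residue (3/19)*sqrt(57).


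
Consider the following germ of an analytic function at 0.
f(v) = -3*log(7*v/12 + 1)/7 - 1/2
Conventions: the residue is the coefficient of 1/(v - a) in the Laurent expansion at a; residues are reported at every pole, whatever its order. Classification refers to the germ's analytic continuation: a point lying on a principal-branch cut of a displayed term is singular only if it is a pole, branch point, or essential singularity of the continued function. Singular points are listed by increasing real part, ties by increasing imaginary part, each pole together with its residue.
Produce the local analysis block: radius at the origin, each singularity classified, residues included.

Radius of convergence at 0: 12/7.
At -12/7: a logarithmic branch point.

Branch term (-3/7)*log(1 - v/(-12/7)): its argument vanishes at v = -12/7, a logarithmic branch point, modulus 12/7.
The radius of convergence is the smallest modulus among the singular points: 12/7.


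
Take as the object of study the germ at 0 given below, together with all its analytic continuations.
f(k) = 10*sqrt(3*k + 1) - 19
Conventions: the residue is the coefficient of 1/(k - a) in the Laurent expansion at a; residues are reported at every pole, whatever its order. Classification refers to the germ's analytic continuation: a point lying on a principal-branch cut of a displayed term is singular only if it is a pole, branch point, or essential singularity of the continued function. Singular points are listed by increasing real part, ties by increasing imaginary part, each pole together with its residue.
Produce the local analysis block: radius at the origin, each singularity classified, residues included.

Branch term (10)*sqrt(1 - k/(-1/3)): its argument vanishes at k = -1/3, a square-root branch point, modulus 1/3.
The radius of convergence is the smallest modulus among the singular points: 1/3.

Radius of convergence at 0: 1/3.
At -1/3: an algebraic (square-root) branch point.


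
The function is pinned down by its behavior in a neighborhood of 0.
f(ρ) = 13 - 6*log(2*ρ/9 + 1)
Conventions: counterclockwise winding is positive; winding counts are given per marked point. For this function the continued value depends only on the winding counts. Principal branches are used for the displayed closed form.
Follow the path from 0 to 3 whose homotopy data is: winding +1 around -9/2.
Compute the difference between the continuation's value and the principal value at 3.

The rational part is single-valued and drops out of the difference; each branch term changes only by its own monodromy.
(-6)*log(1 - ρ/(-9/2)): each positive loop around -9/2 adds 2*pi*i to the log, so winding +1 contributes (-6)*(1)*2*pi*i = -(12)*pi*i.
Summing the contributions at ρ = 3 gives -(12)*pi*i.

Continued minus principal equals -(12)*pi*i.


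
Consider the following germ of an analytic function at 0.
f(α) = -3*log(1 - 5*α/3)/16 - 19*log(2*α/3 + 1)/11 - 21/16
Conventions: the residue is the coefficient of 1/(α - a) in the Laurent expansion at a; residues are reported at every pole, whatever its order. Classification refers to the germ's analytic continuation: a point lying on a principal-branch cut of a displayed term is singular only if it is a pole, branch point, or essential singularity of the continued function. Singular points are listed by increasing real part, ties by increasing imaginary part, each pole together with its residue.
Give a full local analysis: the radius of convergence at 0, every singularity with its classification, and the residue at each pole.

Radius of convergence at 0: 3/5.
At -3/2: a logarithmic branch point.
At 3/5: a logarithmic branch point.

Branch term (-19/11)*log(1 - α/(-3/2)): its argument vanishes at α = -3/2, a logarithmic branch point, modulus 3/2.
Branch term (-3/16)*log(1 - α/(3/5)): its argument vanishes at α = 3/5, a logarithmic branch point, modulus 3/5.
The radius of convergence is the smallest modulus among the singular points: 3/5.
List the singular points by increasing real part (a conjugate pair: the negative imaginary part first).
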